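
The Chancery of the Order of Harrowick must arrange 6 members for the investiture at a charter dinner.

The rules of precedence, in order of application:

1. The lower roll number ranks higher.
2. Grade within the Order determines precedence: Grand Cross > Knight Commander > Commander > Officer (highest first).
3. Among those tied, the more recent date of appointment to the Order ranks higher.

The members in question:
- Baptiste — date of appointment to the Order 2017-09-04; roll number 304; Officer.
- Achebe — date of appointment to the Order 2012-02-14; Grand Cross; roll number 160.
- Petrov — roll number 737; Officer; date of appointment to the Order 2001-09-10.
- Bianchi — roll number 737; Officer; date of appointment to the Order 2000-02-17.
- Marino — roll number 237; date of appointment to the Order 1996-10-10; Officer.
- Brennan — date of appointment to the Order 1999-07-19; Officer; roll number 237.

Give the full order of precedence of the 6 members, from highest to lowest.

By roll number (lower first): Achebe (160); then Brennan and Marino (both 237); then Baptiste (304); then Petrov and Bianchi (both 737).
Brennan and Marino are each Officer, so the next rule applies.
Among Brennan and Marino, by date of appointment to the Order (later first): Brennan (1999-07-19) before Marino (1996-10-10).
Petrov and Bianchi are each Officer, so the next rule applies.
Among Petrov and Bianchi, by date of appointment to the Order (later first): Petrov (2001-09-10) before Bianchi (2000-02-17).
Full order: Achebe, Brennan, Marino, Baptiste, Petrov, Bianchi.

Achebe, Brennan, Marino, Baptiste, Petrov, Bianchi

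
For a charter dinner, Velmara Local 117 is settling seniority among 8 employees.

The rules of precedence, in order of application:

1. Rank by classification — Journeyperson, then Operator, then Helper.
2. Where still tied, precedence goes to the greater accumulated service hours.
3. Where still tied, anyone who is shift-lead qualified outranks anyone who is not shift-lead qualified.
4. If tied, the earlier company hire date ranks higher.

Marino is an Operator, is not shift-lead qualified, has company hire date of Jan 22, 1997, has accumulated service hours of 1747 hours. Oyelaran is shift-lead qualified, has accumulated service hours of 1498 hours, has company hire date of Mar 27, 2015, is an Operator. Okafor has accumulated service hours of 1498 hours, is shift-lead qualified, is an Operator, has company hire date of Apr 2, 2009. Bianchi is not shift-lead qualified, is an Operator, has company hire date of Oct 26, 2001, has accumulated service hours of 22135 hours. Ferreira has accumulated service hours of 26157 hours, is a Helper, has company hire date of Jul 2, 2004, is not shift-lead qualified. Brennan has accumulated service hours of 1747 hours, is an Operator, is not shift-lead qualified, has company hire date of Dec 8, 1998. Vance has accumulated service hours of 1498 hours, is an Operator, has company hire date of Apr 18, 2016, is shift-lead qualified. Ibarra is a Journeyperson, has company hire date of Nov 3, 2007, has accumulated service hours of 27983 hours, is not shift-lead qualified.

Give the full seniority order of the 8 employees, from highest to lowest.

Ibarra, Bianchi, Marino, Brennan, Okafor, Oyelaran, Vance, Ferreira

By classification: Ibarra (Journeyperson); then Bianchi, Marino, Brennan, Okafor, Oyelaran and Vance (Operator); then Ferreira (Helper).
Among Bianchi, Marino, Brennan, Okafor, Oyelaran and Vance, by accumulated service hours (higher first): Bianchi (22135 hours) before Marino and Brennan (1747 hours) before Okafor, Oyelaran and Vance (1498 hours).
Marino and Brennan are each not shift-lead qualified, so the next rule applies.
Among Marino and Brennan, by company hire date (earlier first): Marino (Jan 22, 1997) before Brennan (Dec 8, 1998).
Okafor, Oyelaran and Vance are each shift-lead qualified, so the next rule applies.
Among Okafor, Oyelaran and Vance, by company hire date (earlier first): Okafor (Apr 2, 2009) before Oyelaran (Mar 27, 2015) before Vance (Apr 18, 2016).
Full order: Ibarra, Bianchi, Marino, Brennan, Okafor, Oyelaran, Vance, Ferreira.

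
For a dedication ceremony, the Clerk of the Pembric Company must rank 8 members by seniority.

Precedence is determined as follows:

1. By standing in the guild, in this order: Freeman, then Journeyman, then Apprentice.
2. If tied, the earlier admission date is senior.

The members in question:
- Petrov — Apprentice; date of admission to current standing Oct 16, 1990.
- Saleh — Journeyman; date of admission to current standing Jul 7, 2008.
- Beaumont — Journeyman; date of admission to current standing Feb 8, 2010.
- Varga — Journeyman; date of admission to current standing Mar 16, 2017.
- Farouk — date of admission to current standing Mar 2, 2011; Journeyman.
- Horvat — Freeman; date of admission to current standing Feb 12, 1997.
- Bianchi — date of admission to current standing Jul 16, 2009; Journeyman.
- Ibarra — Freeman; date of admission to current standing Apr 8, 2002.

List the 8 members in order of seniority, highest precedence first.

By standing in the guild: Horvat and Ibarra (Freeman); then Saleh, Bianchi, Beaumont, Farouk and Varga (Journeyman); then Petrov (Apprentice).
Among Horvat and Ibarra, by date of admission to current standing (earlier first): Horvat (Feb 12, 1997) before Ibarra (Apr 8, 2002).
Among Saleh, Bianchi, Beaumont, Farouk and Varga, by date of admission to current standing (earlier first): Saleh (Jul 7, 2008) before Bianchi (Jul 16, 2009) before Beaumont (Feb 8, 2010) before Farouk (Mar 2, 2011) before Varga (Mar 16, 2017).
Full order: Horvat, Ibarra, Saleh, Bianchi, Beaumont, Farouk, Varga, Petrov.

Horvat, Ibarra, Saleh, Bianchi, Beaumont, Farouk, Varga, Petrov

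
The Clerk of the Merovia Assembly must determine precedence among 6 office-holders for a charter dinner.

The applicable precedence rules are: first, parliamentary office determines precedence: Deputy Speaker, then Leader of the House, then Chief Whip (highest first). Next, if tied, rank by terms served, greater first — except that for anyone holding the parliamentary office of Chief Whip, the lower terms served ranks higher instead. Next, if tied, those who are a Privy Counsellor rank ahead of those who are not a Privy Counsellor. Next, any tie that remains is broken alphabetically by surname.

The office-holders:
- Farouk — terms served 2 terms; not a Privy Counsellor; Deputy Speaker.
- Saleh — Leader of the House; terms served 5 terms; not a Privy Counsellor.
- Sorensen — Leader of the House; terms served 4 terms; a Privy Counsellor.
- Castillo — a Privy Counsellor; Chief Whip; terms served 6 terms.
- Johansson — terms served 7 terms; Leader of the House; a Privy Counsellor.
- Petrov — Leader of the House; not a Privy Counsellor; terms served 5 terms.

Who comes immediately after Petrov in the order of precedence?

By parliamentary office: Farouk (Deputy Speaker); then Johansson, Petrov, Saleh and Sorensen (Leader of the House); then Castillo (Chief Whip).
Among Johansson, Petrov, Saleh and Sorensen, by terms served (higher first): Johansson (7 terms) before Petrov and Saleh (5 terms) before Sorensen (4 terms).
Petrov and Saleh are each not a Privy Counsellor, so the next rule applies.
Among Petrov and Saleh, alphabetically by surname: Petrov before Saleh.
Order: Farouk, Johansson, Petrov, Saleh, Sorensen, Castillo.

Saleh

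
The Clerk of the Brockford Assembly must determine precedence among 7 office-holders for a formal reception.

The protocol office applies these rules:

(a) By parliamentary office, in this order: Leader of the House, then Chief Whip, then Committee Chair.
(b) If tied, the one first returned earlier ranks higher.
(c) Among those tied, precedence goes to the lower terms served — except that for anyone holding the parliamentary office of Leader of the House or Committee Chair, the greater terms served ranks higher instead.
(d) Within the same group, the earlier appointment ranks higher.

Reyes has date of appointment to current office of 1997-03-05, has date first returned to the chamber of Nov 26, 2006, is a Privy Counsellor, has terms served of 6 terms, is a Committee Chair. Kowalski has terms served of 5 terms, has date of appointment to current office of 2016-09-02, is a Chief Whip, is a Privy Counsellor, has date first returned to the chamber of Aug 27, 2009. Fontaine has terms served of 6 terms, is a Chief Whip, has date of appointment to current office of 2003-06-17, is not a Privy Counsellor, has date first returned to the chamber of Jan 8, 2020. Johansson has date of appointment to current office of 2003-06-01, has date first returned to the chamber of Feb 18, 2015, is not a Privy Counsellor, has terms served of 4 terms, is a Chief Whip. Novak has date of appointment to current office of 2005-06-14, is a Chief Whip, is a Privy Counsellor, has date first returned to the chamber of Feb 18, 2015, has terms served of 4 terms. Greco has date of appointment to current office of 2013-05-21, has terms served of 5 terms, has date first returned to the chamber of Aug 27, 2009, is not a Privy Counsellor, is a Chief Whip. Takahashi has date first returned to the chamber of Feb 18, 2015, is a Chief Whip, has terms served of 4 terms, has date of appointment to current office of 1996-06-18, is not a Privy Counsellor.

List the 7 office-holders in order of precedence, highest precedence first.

Greco, Kowalski, Takahashi, Johansson, Novak, Fontaine, Reyes

By parliamentary office: Greco, Kowalski, Takahashi, Johansson, Novak and Fontaine (Chief Whip); then Reyes (Committee Chair).
Among Greco, Kowalski, Takahashi, Johansson, Novak and Fontaine, by date first returned to the chamber (earlier first): Greco and Kowalski (Aug 27, 2009) before Takahashi, Johansson and Novak (Feb 18, 2015) before Fontaine (Jan 8, 2020).
Greco and Kowalski both have terms served 5 terms, so the next rule applies.
Among Greco and Kowalski, by date of appointment to current office (earlier first): Greco (2013-05-21) before Kowalski (2016-09-02).
Takahashi, Johansson and Novak all have terms served 4 terms, so the next rule applies.
Among Takahashi, Johansson and Novak, by date of appointment to current office (earlier first): Takahashi (1996-06-18) before Johansson (2003-06-01) before Novak (2005-06-14).
Full order: Greco, Kowalski, Takahashi, Johansson, Novak, Fontaine, Reyes.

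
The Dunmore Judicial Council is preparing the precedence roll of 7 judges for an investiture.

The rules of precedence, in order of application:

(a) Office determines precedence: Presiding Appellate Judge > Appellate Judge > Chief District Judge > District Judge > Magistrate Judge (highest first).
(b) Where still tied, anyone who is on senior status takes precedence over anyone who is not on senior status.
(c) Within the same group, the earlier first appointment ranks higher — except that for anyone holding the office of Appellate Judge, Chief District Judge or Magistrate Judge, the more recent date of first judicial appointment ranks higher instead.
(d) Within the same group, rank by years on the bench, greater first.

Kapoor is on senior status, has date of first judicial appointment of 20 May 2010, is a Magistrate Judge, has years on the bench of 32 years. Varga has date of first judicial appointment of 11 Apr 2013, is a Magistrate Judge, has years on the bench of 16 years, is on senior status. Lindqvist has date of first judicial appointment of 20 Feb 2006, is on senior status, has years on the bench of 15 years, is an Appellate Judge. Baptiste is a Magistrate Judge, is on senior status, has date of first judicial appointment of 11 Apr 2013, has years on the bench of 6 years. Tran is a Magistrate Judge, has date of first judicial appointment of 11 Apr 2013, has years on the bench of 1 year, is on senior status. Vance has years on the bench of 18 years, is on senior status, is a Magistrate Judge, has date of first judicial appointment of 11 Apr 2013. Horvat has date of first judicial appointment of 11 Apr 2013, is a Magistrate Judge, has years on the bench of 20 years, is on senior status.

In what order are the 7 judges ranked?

By office: Lindqvist (Appellate Judge); then Horvat, Vance, Varga, Baptiste, Tran and Kapoor (Magistrate Judge).
Horvat, Vance, Varga, Baptiste, Tran and Kapoor are each on senior status, so the next rule applies.
Among Horvat, Vance, Varga, Baptiste, Tran and Kapoor, by date of first judicial appointment (later first) (reversed rule for this group): Horvat, Vance, Varga, Baptiste and Tran (11 Apr 2013) before Kapoor (20 May 2010).
Among Horvat, Vance, Varga, Baptiste and Tran, by years on the bench (higher first): Horvat (20 years) before Vance (18 years) before Varga (16 years) before Baptiste (6 years) before Tran (1 year).
Full order: Lindqvist, Horvat, Vance, Varga, Baptiste, Tran, Kapoor.

Lindqvist, Horvat, Vance, Varga, Baptiste, Tran, Kapoor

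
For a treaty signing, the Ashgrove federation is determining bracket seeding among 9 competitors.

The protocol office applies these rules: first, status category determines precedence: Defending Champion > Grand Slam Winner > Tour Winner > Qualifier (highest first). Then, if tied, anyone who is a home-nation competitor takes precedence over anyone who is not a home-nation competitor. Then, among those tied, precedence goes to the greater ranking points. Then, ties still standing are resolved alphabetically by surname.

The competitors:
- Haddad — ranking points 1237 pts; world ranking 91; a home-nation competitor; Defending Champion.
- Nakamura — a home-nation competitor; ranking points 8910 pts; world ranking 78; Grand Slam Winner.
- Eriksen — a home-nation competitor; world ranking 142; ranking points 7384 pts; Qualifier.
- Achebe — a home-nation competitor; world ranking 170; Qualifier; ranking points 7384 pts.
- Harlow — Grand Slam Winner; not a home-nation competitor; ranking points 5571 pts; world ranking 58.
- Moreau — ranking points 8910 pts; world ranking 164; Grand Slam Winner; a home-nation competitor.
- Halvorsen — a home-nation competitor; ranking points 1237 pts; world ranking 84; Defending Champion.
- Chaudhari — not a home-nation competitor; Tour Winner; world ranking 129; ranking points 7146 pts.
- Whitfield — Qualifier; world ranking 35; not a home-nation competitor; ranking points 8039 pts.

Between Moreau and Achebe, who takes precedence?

Moreau

By status category: Haddad and Halvorsen (Defending Champion); then Moreau, Nakamura and Harlow (Grand Slam Winner); then Chaudhari (Tour Winner); then Achebe, Eriksen and Whitfield (Qualifier).
Haddad and Halvorsen are each a home-nation competitor, so the next rule applies.
Haddad and Halvorsen both have ranking points 1237 pts, so the next rule applies.
Among Haddad and Halvorsen, alphabetically by surname: Haddad before Halvorsen.
Among Moreau, Nakamura and Harlow, a home-nation competitor before not a home-nation competitor: Moreau and Nakamura (a home-nation competitor) before Harlow (not a home-nation competitor).
Moreau and Nakamura both have ranking points 8910 pts, so the next rule applies.
Among Moreau and Nakamura, alphabetically by surname: Moreau before Nakamura.
Among Achebe, Eriksen and Whitfield, a home-nation competitor before not a home-nation competitor: Achebe and Eriksen (a home-nation competitor) before Whitfield (not a home-nation competitor).
Achebe and Eriksen both have ranking points 7384 pts, so the next rule applies.
Among Achebe and Eriksen, alphabetically by surname: Achebe before Eriksen.
So Moreau takes precedence.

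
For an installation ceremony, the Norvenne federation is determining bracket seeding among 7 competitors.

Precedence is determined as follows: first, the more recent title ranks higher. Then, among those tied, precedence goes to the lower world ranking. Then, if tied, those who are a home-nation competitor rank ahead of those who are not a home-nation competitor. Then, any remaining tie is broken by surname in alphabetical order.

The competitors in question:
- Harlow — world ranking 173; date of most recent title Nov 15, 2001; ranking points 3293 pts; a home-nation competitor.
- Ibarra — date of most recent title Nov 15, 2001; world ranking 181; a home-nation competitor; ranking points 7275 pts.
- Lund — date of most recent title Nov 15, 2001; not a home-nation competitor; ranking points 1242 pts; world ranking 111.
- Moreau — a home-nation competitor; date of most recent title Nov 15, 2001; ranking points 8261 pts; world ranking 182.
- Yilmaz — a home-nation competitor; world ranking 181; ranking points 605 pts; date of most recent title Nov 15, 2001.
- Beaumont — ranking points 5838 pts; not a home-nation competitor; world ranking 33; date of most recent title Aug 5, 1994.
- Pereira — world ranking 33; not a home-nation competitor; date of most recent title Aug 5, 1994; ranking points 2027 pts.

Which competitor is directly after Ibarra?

Yilmaz

By date of most recent title (later first): Lund, Harlow, Ibarra, Yilmaz and Moreau (each Nov 15, 2001); then Beaumont and Pereira (both Aug 5, 1994).
Among Lund, Harlow, Ibarra, Yilmaz and Moreau, by world ranking (lower first): Lund (111) before Harlow (173) before Ibarra and Yilmaz (181) before Moreau (182).
Ibarra and Yilmaz are each a home-nation competitor, so the next rule applies.
Among Ibarra and Yilmaz, alphabetically by surname: Ibarra before Yilmaz.
Beaumont and Pereira both have world ranking 33, so the next rule applies.
Beaumont and Pereira are each not a home-nation competitor, so the next rule applies.
Among Beaumont and Pereira, alphabetically by surname: Beaumont before Pereira.
Order: Lund, Harlow, Ibarra, Yilmaz, Moreau, Beaumont, Pereira.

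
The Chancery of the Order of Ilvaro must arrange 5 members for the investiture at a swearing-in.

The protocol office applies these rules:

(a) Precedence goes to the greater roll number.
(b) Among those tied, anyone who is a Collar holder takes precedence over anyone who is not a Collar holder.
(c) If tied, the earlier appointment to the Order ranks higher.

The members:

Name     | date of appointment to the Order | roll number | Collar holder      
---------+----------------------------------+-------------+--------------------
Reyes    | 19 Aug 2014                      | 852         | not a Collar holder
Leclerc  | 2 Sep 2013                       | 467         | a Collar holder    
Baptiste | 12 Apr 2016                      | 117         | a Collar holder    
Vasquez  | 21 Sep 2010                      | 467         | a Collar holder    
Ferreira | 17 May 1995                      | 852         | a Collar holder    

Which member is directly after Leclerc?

Baptiste

By roll number (higher first): Ferreira and Reyes (both 852); then Vasquez and Leclerc (both 467); then Baptiste (117).
Among Ferreira and Reyes, a Collar holder before not a Collar holder: Ferreira (a Collar holder) before Reyes (not a Collar holder).
Vasquez and Leclerc are each a Collar holder, so the next rule applies.
Among Vasquez and Leclerc, by date of appointment to the Order (earlier first): Vasquez (21 Sep 2010) before Leclerc (2 Sep 2013).
Order: Ferreira, Reyes, Vasquez, Leclerc, Baptiste.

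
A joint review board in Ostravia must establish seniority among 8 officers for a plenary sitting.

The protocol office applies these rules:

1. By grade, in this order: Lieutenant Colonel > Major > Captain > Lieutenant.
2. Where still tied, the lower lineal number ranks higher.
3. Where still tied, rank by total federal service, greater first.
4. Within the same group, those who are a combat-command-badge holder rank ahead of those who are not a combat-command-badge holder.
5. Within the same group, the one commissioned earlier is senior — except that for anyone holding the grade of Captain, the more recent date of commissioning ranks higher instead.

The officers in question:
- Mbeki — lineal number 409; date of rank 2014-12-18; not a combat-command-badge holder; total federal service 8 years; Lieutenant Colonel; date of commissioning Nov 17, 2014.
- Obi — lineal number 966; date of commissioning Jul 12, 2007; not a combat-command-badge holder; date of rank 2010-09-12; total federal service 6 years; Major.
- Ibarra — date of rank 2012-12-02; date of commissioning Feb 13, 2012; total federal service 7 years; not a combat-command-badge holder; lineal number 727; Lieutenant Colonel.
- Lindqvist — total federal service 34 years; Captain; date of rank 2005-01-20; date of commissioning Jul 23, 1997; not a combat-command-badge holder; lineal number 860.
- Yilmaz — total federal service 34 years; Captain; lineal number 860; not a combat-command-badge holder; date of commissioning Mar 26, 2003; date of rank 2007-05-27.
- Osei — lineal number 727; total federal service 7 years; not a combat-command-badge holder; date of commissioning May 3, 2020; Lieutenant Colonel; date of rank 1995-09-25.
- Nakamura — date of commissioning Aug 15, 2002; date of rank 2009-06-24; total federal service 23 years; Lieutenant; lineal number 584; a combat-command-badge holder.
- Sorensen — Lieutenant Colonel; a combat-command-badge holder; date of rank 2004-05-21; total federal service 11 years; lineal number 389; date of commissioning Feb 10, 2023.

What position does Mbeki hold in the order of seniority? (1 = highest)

By grade: Sorensen, Mbeki, Ibarra and Osei (Lieutenant Colonel); then Obi (Major); then Yilmaz and Lindqvist (Captain); then Nakamura (Lieutenant).
Among Sorensen, Mbeki, Ibarra and Osei, by lineal number (lower first): Sorensen (389) before Mbeki (409) before Ibarra and Osei (727).
Ibarra and Osei both have total federal service 7 years, so the next rule applies.
Ibarra and Osei are each not a combat-command-badge holder, so the next rule applies.
Among Ibarra and Osei, by date of commissioning (earlier first): Ibarra (Feb 13, 2012) before Osei (May 3, 2020).
Yilmaz and Lindqvist both have lineal number 860, so the next rule applies.
Yilmaz and Lindqvist both have total federal service 34 years, so the next rule applies.
Yilmaz and Lindqvist are each not a combat-command-badge holder, so the next rule applies.
Among Yilmaz and Lindqvist, by date of commissioning (later first) (reversed rule for this group): Yilmaz (Mar 26, 2003) before Lindqvist (Jul 23, 1997).
Order: Sorensen, Mbeki, Ibarra, Osei, Obi, Yilmaz, Lindqvist, Nakamura. So position 2.

2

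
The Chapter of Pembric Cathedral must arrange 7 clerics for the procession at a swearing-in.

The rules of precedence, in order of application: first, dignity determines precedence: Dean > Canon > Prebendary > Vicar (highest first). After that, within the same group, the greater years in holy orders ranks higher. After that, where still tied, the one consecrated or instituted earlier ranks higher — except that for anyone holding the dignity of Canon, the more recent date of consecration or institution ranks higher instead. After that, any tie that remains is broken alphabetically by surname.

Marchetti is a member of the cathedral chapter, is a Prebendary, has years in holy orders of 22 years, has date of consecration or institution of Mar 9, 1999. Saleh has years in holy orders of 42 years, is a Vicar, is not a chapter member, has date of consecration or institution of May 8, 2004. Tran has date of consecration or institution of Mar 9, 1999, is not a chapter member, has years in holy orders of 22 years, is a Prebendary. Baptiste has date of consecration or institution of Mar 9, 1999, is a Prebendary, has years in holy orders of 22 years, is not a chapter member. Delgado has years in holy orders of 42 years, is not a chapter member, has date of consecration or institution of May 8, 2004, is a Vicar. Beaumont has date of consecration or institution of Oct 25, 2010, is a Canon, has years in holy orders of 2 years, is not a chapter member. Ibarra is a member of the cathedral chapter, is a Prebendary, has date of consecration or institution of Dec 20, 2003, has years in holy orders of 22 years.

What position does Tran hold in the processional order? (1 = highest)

4

By dignity: Beaumont (Canon); then Baptiste, Marchetti, Tran and Ibarra (Prebendary); then Delgado and Saleh (Vicar).
Baptiste, Marchetti, Tran and Ibarra all have years in holy orders 22 years, so the next rule applies.
Among Baptiste, Marchetti, Tran and Ibarra, by date of consecration or institution (earlier first): Baptiste, Marchetti and Tran (Mar 9, 1999) before Ibarra (Dec 20, 2003).
Among Baptiste, Marchetti and Tran, alphabetically by surname: Baptiste before Marchetti before Tran.
Delgado and Saleh both have years in holy orders 42 years, so the next rule applies.
Delgado and Saleh both have date of consecration or institution May 8, 2004, so the next rule applies.
Among Delgado and Saleh, alphabetically by surname: Delgado before Saleh.
Order: Beaumont, Baptiste, Marchetti, Tran, Ibarra, Delgado, Saleh. So position 4.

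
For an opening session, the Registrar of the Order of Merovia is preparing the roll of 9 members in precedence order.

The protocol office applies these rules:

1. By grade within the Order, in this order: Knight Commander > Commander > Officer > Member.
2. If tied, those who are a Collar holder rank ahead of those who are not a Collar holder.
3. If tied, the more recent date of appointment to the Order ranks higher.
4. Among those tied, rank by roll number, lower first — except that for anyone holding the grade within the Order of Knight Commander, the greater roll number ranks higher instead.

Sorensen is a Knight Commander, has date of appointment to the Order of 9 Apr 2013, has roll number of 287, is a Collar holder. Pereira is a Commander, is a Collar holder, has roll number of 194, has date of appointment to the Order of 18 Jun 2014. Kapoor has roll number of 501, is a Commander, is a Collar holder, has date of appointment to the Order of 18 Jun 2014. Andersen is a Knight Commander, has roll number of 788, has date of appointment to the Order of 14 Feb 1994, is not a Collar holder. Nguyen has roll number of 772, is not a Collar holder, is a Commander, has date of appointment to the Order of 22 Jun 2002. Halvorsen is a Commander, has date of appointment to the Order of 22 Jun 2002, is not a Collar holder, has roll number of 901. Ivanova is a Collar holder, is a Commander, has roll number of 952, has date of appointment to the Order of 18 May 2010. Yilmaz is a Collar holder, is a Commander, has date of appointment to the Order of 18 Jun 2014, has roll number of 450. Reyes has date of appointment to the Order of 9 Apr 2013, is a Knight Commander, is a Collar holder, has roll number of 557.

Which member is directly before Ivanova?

By grade within the Order: Reyes, Sorensen and Andersen (Knight Commander); then Pereira, Yilmaz, Kapoor, Ivanova, Nguyen and Halvorsen (Commander).
Among Reyes, Sorensen and Andersen, a Collar holder before not a Collar holder: Reyes and Sorensen (a Collar holder) before Andersen (not a Collar holder).
Reyes and Sorensen both have date of appointment to the Order 9 Apr 2013, so the next rule applies.
Among Reyes and Sorensen, by roll number (higher first) (reversed rule for this group): Reyes (557) before Sorensen (287).
Among Pereira, Yilmaz, Kapoor, Ivanova, Nguyen and Halvorsen, a Collar holder before not a Collar holder: Pereira, Yilmaz, Kapoor and Ivanova (a Collar holder) before Nguyen and Halvorsen (not a Collar holder).
Among Pereira, Yilmaz, Kapoor and Ivanova, by date of appointment to the Order (later first): Pereira, Yilmaz and Kapoor (18 Jun 2014) before Ivanova (18 May 2010).
Among Pereira, Yilmaz and Kapoor, by roll number (lower first): Pereira (194) before Yilmaz (450) before Kapoor (501).
Nguyen and Halvorsen both have date of appointment to the Order 22 Jun 2002, so the next rule applies.
Among Nguyen and Halvorsen, by roll number (lower first): Nguyen (772) before Halvorsen (901).
Order: Reyes, Sorensen, Andersen, Pereira, Yilmaz, Kapoor, Ivanova, Nguyen, Halvorsen.

Kapoor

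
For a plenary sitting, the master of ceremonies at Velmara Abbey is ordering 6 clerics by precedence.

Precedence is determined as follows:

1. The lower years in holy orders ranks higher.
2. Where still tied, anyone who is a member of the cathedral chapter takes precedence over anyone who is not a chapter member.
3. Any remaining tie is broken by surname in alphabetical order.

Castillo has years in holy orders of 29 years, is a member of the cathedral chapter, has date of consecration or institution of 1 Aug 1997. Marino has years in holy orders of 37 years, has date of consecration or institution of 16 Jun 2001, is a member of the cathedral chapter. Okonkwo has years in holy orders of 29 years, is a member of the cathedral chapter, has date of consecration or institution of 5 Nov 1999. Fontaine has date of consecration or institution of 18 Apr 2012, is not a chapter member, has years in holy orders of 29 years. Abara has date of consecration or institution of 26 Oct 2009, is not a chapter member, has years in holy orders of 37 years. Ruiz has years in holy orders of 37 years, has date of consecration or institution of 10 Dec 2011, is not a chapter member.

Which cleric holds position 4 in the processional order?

By years in holy orders (lower first): Castillo, Okonkwo and Fontaine (each 29 years); then Marino, Abara and Ruiz (each 37 years).
Among Castillo, Okonkwo and Fontaine, a member of the cathedral chapter before not a chapter member: Castillo and Okonkwo (a member of the cathedral chapter) before Fontaine (not a chapter member).
Among Castillo and Okonkwo, alphabetically by surname: Castillo before Okonkwo.
Among Marino, Abara and Ruiz, a member of the cathedral chapter before not a chapter member: Marino (a member of the cathedral chapter) before Abara and Ruiz (not a chapter member).
Among Abara and Ruiz, alphabetically by surname: Abara before Ruiz.
Order: Castillo, Okonkwo, Fontaine, Marino, Abara, Ruiz.

Marino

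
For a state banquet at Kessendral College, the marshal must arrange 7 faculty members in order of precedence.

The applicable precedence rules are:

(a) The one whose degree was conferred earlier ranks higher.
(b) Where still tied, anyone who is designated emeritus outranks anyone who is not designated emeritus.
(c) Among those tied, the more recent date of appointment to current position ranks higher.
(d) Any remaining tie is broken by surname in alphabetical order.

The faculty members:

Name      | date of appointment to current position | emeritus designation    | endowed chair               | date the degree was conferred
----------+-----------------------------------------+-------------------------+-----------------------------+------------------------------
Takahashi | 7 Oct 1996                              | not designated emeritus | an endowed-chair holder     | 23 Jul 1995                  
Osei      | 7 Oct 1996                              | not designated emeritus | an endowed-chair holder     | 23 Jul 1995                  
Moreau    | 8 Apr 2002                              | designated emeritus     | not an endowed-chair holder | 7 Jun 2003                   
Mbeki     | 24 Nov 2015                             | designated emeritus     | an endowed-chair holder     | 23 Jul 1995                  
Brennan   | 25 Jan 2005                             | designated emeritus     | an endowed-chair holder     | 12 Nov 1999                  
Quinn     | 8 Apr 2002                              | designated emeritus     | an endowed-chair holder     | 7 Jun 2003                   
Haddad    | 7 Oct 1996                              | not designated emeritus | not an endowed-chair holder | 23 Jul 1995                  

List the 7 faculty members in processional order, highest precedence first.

By date the degree was conferred (earlier first): Mbeki, Haddad, Osei and Takahashi (each 23 Jul 1995); then Brennan (12 Nov 1999); then Moreau and Quinn (both 7 Jun 2003).
Among Mbeki, Haddad, Osei and Takahashi, designated emeritus before not designated emeritus: Mbeki (designated emeritus) before Haddad, Osei and Takahashi (not designated emeritus).
Haddad, Osei and Takahashi all have date of appointment to current position 7 Oct 1996, so the next rule applies.
Among Haddad, Osei and Takahashi, alphabetically by surname: Haddad before Osei before Takahashi.
Moreau and Quinn are each designated emeritus, so the next rule applies.
Moreau and Quinn both have date of appointment to current position 8 Apr 2002, so the next rule applies.
Among Moreau and Quinn, alphabetically by surname: Moreau before Quinn.
Full order: Mbeki, Haddad, Osei, Takahashi, Brennan, Moreau, Quinn.

Mbeki, Haddad, Osei, Takahashi, Brennan, Moreau, Quinn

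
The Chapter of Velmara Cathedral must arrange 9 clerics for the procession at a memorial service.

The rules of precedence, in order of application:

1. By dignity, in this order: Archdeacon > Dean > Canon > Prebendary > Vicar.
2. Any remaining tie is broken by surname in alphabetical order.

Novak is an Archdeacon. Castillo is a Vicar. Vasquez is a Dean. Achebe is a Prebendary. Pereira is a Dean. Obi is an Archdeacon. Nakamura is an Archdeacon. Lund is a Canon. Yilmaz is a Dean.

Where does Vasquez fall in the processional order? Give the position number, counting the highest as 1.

5

By dignity: Nakamura, Novak and Obi (Archdeacon); then Pereira, Vasquez and Yilmaz (Dean); then Lund (Canon); then Achebe (Prebendary); then Castillo (Vicar).
Among Nakamura, Novak and Obi, alphabetically by surname: Nakamura before Novak before Obi.
Among Pereira, Vasquez and Yilmaz, alphabetically by surname: Pereira before Vasquez before Yilmaz.
Order: Nakamura, Novak, Obi, Pereira, Vasquez, Yilmaz, Lund, Achebe, Castillo. So position 5.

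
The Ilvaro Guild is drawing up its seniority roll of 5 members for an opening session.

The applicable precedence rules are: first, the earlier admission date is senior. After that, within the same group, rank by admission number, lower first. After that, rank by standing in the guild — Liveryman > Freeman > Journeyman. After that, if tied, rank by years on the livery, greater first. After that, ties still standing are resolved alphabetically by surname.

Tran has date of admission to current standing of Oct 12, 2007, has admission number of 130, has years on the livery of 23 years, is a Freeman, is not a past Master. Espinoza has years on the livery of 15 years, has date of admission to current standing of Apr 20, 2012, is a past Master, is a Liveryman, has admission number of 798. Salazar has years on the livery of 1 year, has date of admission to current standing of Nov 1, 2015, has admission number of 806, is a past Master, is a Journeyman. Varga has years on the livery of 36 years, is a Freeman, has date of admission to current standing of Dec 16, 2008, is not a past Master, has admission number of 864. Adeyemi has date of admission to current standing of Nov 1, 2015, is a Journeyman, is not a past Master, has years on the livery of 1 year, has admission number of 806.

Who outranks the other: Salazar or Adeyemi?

Adeyemi

By date of admission to current standing (earlier first): Tran (Oct 12, 2007); then Varga (Dec 16, 2008); then Espinoza (Apr 20, 2012); then Adeyemi and Salazar (both Nov 1, 2015).
Adeyemi and Salazar both have admission number 806, so the next rule applies.
Adeyemi and Salazar are each Journeyman, so the next rule applies.
Adeyemi and Salazar both have years on the livery 1 year, so the next rule applies.
Among Adeyemi and Salazar, alphabetically by surname: Adeyemi before Salazar.
So Adeyemi takes precedence.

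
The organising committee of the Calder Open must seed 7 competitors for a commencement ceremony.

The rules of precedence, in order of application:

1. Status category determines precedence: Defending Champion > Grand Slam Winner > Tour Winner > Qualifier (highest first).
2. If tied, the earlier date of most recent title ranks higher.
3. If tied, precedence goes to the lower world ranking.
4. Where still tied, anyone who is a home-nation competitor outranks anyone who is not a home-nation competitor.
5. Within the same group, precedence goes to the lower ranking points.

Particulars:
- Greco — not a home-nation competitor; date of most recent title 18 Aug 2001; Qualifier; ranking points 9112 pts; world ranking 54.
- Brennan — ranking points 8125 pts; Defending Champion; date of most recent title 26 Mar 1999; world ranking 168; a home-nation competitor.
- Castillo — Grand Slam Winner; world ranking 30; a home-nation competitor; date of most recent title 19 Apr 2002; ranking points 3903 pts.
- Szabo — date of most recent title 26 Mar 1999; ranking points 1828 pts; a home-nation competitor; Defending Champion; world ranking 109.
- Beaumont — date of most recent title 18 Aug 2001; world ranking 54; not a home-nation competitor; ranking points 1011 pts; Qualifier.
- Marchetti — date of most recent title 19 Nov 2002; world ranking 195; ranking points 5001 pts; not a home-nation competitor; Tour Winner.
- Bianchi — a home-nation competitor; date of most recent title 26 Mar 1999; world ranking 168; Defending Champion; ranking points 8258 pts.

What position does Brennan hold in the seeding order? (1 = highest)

2

By status category: Szabo, Brennan and Bianchi (Defending Champion); then Castillo (Grand Slam Winner); then Marchetti (Tour Winner); then Beaumont and Greco (Qualifier).
Szabo, Brennan and Bianchi all have date of most recent title 26 Mar 1999, so the next rule applies.
Among Szabo, Brennan and Bianchi, by world ranking (lower first): Szabo (109) before Brennan and Bianchi (168).
Brennan and Bianchi are each a home-nation competitor, so the next rule applies.
Among Brennan and Bianchi, by ranking points (lower first): Brennan (8125 pts) before Bianchi (8258 pts).
Beaumont and Greco both have date of most recent title 18 Aug 2001, so the next rule applies.
Beaumont and Greco both have world ranking 54, so the next rule applies.
Beaumont and Greco are each not a home-nation competitor, so the next rule applies.
Among Beaumont and Greco, by ranking points (lower first): Beaumont (1011 pts) before Greco (9112 pts).
Order: Szabo, Brennan, Bianchi, Castillo, Marchetti, Beaumont, Greco. So position 2.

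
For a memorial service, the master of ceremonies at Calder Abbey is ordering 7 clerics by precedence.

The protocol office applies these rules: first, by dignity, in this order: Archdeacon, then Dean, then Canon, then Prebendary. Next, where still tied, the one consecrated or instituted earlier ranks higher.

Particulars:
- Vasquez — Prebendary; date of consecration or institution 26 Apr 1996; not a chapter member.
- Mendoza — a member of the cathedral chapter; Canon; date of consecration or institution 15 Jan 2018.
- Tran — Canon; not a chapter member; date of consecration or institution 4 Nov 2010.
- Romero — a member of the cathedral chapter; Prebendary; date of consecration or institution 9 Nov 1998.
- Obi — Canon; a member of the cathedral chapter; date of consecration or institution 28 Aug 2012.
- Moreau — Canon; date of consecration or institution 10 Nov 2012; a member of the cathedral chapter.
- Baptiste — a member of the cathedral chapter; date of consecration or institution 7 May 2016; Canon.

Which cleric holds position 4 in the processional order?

By dignity: Tran, Obi, Moreau, Baptiste and Mendoza (Canon); then Vasquez and Romero (Prebendary).
Among Tran, Obi, Moreau, Baptiste and Mendoza, by date of consecration or institution (earlier first): Tran (4 Nov 2010) before Obi (28 Aug 2012) before Moreau (10 Nov 2012) before Baptiste (7 May 2016) before Mendoza (15 Jan 2018).
Among Vasquez and Romero, by date of consecration or institution (earlier first): Vasquez (26 Apr 1996) before Romero (9 Nov 1998).
Order: Tran, Obi, Moreau, Baptiste, Mendoza, Vasquez, Romero.

Baptiste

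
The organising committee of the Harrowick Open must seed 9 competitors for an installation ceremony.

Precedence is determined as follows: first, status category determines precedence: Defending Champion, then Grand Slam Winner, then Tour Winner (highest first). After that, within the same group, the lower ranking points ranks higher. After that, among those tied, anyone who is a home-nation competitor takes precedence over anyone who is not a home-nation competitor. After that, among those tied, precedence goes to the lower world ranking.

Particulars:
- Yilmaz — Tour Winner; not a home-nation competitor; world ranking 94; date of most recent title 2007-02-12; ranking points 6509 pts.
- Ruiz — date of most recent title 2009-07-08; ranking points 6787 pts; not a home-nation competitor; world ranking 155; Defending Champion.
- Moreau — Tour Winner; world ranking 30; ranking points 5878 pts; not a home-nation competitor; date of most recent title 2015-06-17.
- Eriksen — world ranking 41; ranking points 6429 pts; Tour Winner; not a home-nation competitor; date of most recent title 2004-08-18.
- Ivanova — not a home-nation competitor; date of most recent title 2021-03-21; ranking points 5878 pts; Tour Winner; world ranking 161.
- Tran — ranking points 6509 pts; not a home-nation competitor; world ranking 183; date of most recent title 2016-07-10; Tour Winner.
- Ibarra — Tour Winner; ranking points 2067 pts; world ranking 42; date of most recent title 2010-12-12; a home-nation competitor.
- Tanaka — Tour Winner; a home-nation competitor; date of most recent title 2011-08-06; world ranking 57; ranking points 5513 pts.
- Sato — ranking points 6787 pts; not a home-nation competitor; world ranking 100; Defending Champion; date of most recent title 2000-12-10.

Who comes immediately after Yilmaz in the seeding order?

By status category: Sato and Ruiz (Defending Champion); then Ibarra, Tanaka, Moreau, Ivanova, Eriksen, Yilmaz and Tran (Tour Winner).
Sato and Ruiz both have ranking points 6787 pts, so the next rule applies.
Sato and Ruiz are each not a home-nation competitor, so the next rule applies.
Among Sato and Ruiz, by world ranking (lower first): Sato (100) before Ruiz (155).
Among Ibarra, Tanaka, Moreau, Ivanova, Eriksen, Yilmaz and Tran, by ranking points (lower first): Ibarra (2067 pts) before Tanaka (5513 pts) before Moreau and Ivanova (5878 pts) before Eriksen (6429 pts) before Yilmaz and Tran (6509 pts).
Moreau and Ivanova are each not a home-nation competitor, so the next rule applies.
Among Moreau and Ivanova, by world ranking (lower first): Moreau (30) before Ivanova (161).
Yilmaz and Tran are each not a home-nation competitor, so the next rule applies.
Among Yilmaz and Tran, by world ranking (lower first): Yilmaz (94) before Tran (183).
Order: Sato, Ruiz, Ibarra, Tanaka, Moreau, Ivanova, Eriksen, Yilmaz, Tran.

Tran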